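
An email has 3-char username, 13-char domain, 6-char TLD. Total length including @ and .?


An email address has format: username@domain.tld
Username length: 3
'@' character: 1
Domain length: 13
'.' character: 1
TLD length: 6
Total = 3 + 1 + 13 + 1 + 6 = 24

24


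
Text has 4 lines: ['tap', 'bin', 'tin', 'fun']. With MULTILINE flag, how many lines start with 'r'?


With MULTILINE flag, ^ matches the start of each line.
Lines: ['tap', 'bin', 'tin', 'fun']
Checking which lines start with 'r':
  Line 1: 'tap' -> no
  Line 2: 'bin' -> no
  Line 3: 'tin' -> no
  Line 4: 'fun' -> no
Matching lines: []
Count: 0

0


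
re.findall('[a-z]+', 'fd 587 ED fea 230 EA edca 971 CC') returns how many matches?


Pattern '[a-z]+' finds one or more lowercase letters.
Text: 'fd 587 ED fea 230 EA edca 971 CC'
Scanning for matches:
  Match 1: 'fd'
  Match 2: 'fea'
  Match 3: 'edca'
Total matches: 3

3


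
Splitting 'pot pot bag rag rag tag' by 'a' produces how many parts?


Splitting by 'a' breaks the string at each occurrence of the separator.
Text: 'pot pot bag rag rag tag'
Parts after split:
  Part 1: 'pot pot b'
  Part 2: 'g r'
  Part 3: 'g r'
  Part 4: 'g t'
  Part 5: 'g'
Total parts: 5

5


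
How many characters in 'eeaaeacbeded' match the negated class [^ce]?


Negated class [^ce] matches any char NOT in {c, e}
Scanning 'eeaaeacbeded':
  pos 0: 'e' -> no (excluded)
  pos 1: 'e' -> no (excluded)
  pos 2: 'a' -> MATCH
  pos 3: 'a' -> MATCH
  pos 4: 'e' -> no (excluded)
  pos 5: 'a' -> MATCH
  pos 6: 'c' -> no (excluded)
  pos 7: 'b' -> MATCH
  pos 8: 'e' -> no (excluded)
  pos 9: 'd' -> MATCH
  pos 10: 'e' -> no (excluded)
  pos 11: 'd' -> MATCH
Total matches: 6

6


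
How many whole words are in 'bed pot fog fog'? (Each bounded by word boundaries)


Word boundaries (\b) mark the start/end of each word.
Text: 'bed pot fog fog'
Splitting by whitespace:
  Word 1: 'bed'
  Word 2: 'pot'
  Word 3: 'fog'
  Word 4: 'fog'
Total whole words: 4

4


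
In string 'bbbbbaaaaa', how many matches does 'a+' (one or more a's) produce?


Pattern 'a+' matches one or more consecutive a's.
String: 'bbbbbaaaaa'
Scanning for runs of a:
  Match 1: 'aaaaa' (length 5)
Total matches: 1

1


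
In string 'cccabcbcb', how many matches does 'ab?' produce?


Pattern 'ab?' matches 'a' optionally followed by 'b'.
String: 'cccabcbcb'
Scanning left to right for 'a' then checking next char:
  Match 1: 'ab' (a followed by b)
Total matches: 1

1


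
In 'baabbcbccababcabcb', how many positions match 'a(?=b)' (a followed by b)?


Lookahead 'a(?=b)' matches 'a' only when followed by 'b'.
String: 'baabbcbccababcabcb'
Checking each position where char is 'a':
  pos 1: 'a' -> no (next='a')
  pos 2: 'a' -> MATCH (next='b')
  pos 9: 'a' -> MATCH (next='b')
  pos 11: 'a' -> MATCH (next='b')
  pos 14: 'a' -> MATCH (next='b')
Matching positions: [2, 9, 11, 14]
Count: 4

4


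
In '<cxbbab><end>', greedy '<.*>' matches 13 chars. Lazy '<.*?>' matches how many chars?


Greedy '<.*>' tries to match as MUCH as possible.
Lazy '<.*?>' tries to match as LITTLE as possible.

String: '<cxbbab><end>'
Greedy '<.*>' starts at first '<' and extends to the LAST '>': '<cxbbab><end>' (13 chars)
Lazy '<.*?>' starts at first '<' and stops at the FIRST '>': '<cxbbab>' (8 chars)

8


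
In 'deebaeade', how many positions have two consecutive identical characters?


Looking for consecutive identical characters in 'deebaeade':
  pos 0-1: 'd' vs 'e' -> different
  pos 1-2: 'e' vs 'e' -> MATCH ('ee')
  pos 2-3: 'e' vs 'b' -> different
  pos 3-4: 'b' vs 'a' -> different
  pos 4-5: 'a' vs 'e' -> different
  pos 5-6: 'e' vs 'a' -> different
  pos 6-7: 'a' vs 'd' -> different
  pos 7-8: 'd' vs 'e' -> different
Consecutive identical pairs: ['ee']
Count: 1

1


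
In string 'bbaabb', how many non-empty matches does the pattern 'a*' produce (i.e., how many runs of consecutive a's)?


Pattern 'a*' matches zero or more a's. We want non-empty runs of consecutive a's.
String: 'bbaabb'
Walking through the string to find runs of a's:
  Run 1: positions 2-3 -> 'aa'
Non-empty runs found: ['aa']
Count: 1

1


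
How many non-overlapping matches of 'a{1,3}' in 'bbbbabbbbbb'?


Pattern 'a{1,3}' matches between 1 and 3 consecutive a's (greedy).
String: 'bbbbabbbbbb'
Finding runs of a's and applying greedy matching:
  Run at pos 4: 'a' (length 1)
Matches: ['a']
Count: 1

1


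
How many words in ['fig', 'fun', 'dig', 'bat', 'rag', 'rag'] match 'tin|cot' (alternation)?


Alternation 'tin|cot' matches either 'tin' or 'cot'.
Checking each word:
  'fig' -> no
  'fun' -> no
  'dig' -> no
  'bat' -> no
  'rag' -> no
  'rag' -> no
Matches: []
Count: 0

0


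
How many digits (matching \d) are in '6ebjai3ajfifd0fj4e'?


\d matches any digit 0-9.
Scanning '6ebjai3ajfifd0fj4e':
  pos 0: '6' -> DIGIT
  pos 6: '3' -> DIGIT
  pos 13: '0' -> DIGIT
  pos 16: '4' -> DIGIT
Digits found: ['6', '3', '0', '4']
Total: 4

4


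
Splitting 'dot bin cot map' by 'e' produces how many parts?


Splitting by 'e' breaks the string at each occurrence of the separator.
Text: 'dot bin cot map'
Parts after split:
  Part 1: 'dot bin cot map'
Total parts: 1

1


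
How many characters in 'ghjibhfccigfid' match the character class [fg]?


Character class [fg] matches any of: {f, g}
Scanning string 'ghjibhfccigfid' character by character:
  pos 0: 'g' -> MATCH
  pos 1: 'h' -> no
  pos 2: 'j' -> no
  pos 3: 'i' -> no
  pos 4: 'b' -> no
  pos 5: 'h' -> no
  pos 6: 'f' -> MATCH
  pos 7: 'c' -> no
  pos 8: 'c' -> no
  pos 9: 'i' -> no
  pos 10: 'g' -> MATCH
  pos 11: 'f' -> MATCH
  pos 12: 'i' -> no
  pos 13: 'd' -> no
Total matches: 4

4


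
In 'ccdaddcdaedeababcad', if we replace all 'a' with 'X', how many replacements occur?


re.sub('a', 'X', text) replaces every occurrence of 'a' with 'X'.
Text: 'ccdaddcdaedeababcad'
Scanning for 'a':
  pos 3: 'a' -> replacement #1
  pos 8: 'a' -> replacement #2
  pos 12: 'a' -> replacement #3
  pos 14: 'a' -> replacement #4
  pos 17: 'a' -> replacement #5
Total replacements: 5

5


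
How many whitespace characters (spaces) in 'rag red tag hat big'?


\s matches whitespace characters (spaces, tabs, etc.).
Text: 'rag red tag hat big'
This text has 5 words separated by spaces.
Number of spaces = number of words - 1 = 5 - 1 = 4

4


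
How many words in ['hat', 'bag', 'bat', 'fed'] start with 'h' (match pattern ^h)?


Pattern ^h anchors to start of word. Check which words begin with 'h':
  'hat' -> MATCH (starts with 'h')
  'bag' -> no
  'bat' -> no
  'fed' -> no
Matching words: ['hat']
Count: 1

1


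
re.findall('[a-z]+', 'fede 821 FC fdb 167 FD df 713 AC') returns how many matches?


Pattern '[a-z]+' finds one or more lowercase letters.
Text: 'fede 821 FC fdb 167 FD df 713 AC'
Scanning for matches:
  Match 1: 'fede'
  Match 2: 'fdb'
  Match 3: 'df'
Total matches: 3

3


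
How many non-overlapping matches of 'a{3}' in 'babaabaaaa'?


Pattern 'a{3}' matches exactly 3 consecutive a's (greedy, non-overlapping).
String: 'babaabaaaa'
Scanning for runs of a's:
  Run at pos 1: 'a' (length 1) -> 0 match(es)
  Run at pos 3: 'aa' (length 2) -> 0 match(es)
  Run at pos 6: 'aaaa' (length 4) -> 1 match(es)
Matches found: ['aaa']
Total: 1

1


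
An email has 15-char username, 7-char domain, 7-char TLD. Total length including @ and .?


An email address has format: username@domain.tld
Username length: 15
'@' character: 1
Domain length: 7
'.' character: 1
TLD length: 7
Total = 15 + 1 + 7 + 1 + 7 = 31

31


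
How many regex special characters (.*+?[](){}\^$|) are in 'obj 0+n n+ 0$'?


Regex special characters are: . * + ? [ ] ( ) { } \ ^ $ |
Scanning 'obj 0+n n+ 0$':
  pos 5: '+' -> SPECIAL
  pos 9: '+' -> SPECIAL
  pos 12: '$' -> SPECIAL
Special chars found: ['+', '+', '$']
Total: 3

3


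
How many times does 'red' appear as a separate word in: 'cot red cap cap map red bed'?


Scanning each word for exact match 'red':
  Word 1: 'cot' -> no
  Word 2: 'red' -> MATCH
  Word 3: 'cap' -> no
  Word 4: 'cap' -> no
  Word 5: 'map' -> no
  Word 6: 'red' -> MATCH
  Word 7: 'bed' -> no
Total matches: 2

2


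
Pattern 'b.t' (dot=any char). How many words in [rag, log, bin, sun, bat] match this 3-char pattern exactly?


Pattern 'b.t' means: starts with 'b', any single char, ends with 't'.
Checking each word (must be exactly 3 chars):
  'rag' (len=3): no
  'log' (len=3): no
  'bin' (len=3): no
  'sun' (len=3): no
  'bat' (len=3): MATCH
Matching words: ['bat']
Total: 1

1


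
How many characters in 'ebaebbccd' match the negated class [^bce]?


Negated class [^bce] matches any char NOT in {b, c, e}
Scanning 'ebaebbccd':
  pos 0: 'e' -> no (excluded)
  pos 1: 'b' -> no (excluded)
  pos 2: 'a' -> MATCH
  pos 3: 'e' -> no (excluded)
  pos 4: 'b' -> no (excluded)
  pos 5: 'b' -> no (excluded)
  pos 6: 'c' -> no (excluded)
  pos 7: 'c' -> no (excluded)
  pos 8: 'd' -> MATCH
Total matches: 2

2


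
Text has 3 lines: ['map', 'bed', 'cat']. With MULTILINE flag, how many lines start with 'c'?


With MULTILINE flag, ^ matches the start of each line.
Lines: ['map', 'bed', 'cat']
Checking which lines start with 'c':
  Line 1: 'map' -> no
  Line 2: 'bed' -> no
  Line 3: 'cat' -> MATCH
Matching lines: ['cat']
Count: 1

1


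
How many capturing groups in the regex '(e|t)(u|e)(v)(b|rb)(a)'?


To count capturing groups, count each '(' that starts a group.
Pattern: '(e|t)(u|e)(v)(b|rb)(a)'
Walking through the pattern:
  Position 0: '(' -> group #1
  Position 5: '(' -> group #2
  Position 10: '(' -> group #3
  Position 13: '(' -> group #4
  Position 19: '(' -> group #5
Total capturing groups: 5

5


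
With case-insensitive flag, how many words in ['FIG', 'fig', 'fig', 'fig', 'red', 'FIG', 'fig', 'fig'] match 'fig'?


Case-insensitive matching: compare each word's lowercase form to 'fig'.
  'FIG' -> lower='fig' -> MATCH
  'fig' -> lower='fig' -> MATCH
  'fig' -> lower='fig' -> MATCH
  'fig' -> lower='fig' -> MATCH
  'red' -> lower='red' -> no
  'FIG' -> lower='fig' -> MATCH
  'fig' -> lower='fig' -> MATCH
  'fig' -> lower='fig' -> MATCH
Matches: ['FIG', 'fig', 'fig', 'fig', 'FIG', 'fig', 'fig']
Count: 7

7


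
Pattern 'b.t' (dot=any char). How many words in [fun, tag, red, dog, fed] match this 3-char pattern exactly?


Pattern 'b.t' means: starts with 'b', any single char, ends with 't'.
Checking each word (must be exactly 3 chars):
  'fun' (len=3): no
  'tag' (len=3): no
  'red' (len=3): no
  'dog' (len=3): no
  'fed' (len=3): no
Matching words: []
Total: 0

0


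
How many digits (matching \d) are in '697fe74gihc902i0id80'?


\d matches any digit 0-9.
Scanning '697fe74gihc902i0id80':
  pos 0: '6' -> DIGIT
  pos 1: '9' -> DIGIT
  pos 2: '7' -> DIGIT
  pos 5: '7' -> DIGIT
  pos 6: '4' -> DIGIT
  pos 11: '9' -> DIGIT
  pos 12: '0' -> DIGIT
  pos 13: '2' -> DIGIT
  pos 15: '0' -> DIGIT
  pos 18: '8' -> DIGIT
  pos 19: '0' -> DIGIT
Digits found: ['6', '9', '7', '7', '4', '9', '0', '2', '0', '8', '0']
Total: 11

11


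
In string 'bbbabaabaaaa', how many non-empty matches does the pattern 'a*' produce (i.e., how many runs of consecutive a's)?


Pattern 'a*' matches zero or more a's. We want non-empty runs of consecutive a's.
String: 'bbbabaabaaaa'
Walking through the string to find runs of a's:
  Run 1: positions 3-3 -> 'a'
  Run 2: positions 5-6 -> 'aa'
  Run 3: positions 8-11 -> 'aaaa'
Non-empty runs found: ['a', 'aa', 'aaaa']
Count: 3

3


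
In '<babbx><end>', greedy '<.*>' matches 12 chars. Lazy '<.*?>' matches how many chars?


Greedy '<.*>' tries to match as MUCH as possible.
Lazy '<.*?>' tries to match as LITTLE as possible.

String: '<babbx><end>'
Greedy '<.*>' starts at first '<' and extends to the LAST '>': '<babbx><end>' (12 chars)
Lazy '<.*?>' starts at first '<' and stops at the FIRST '>': '<babbx>' (7 chars)

7


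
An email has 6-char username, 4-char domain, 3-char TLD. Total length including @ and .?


An email address has format: username@domain.tld
Username length: 6
'@' character: 1
Domain length: 4
'.' character: 1
TLD length: 3
Total = 6 + 1 + 4 + 1 + 3 = 15

15


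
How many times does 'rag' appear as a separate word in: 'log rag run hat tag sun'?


Scanning each word for exact match 'rag':
  Word 1: 'log' -> no
  Word 2: 'rag' -> MATCH
  Word 3: 'run' -> no
  Word 4: 'hat' -> no
  Word 5: 'tag' -> no
  Word 6: 'sun' -> no
Total matches: 1

1


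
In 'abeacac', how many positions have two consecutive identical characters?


Looking for consecutive identical characters in 'abeacac':
  pos 0-1: 'a' vs 'b' -> different
  pos 1-2: 'b' vs 'e' -> different
  pos 2-3: 'e' vs 'a' -> different
  pos 3-4: 'a' vs 'c' -> different
  pos 4-5: 'c' vs 'a' -> different
  pos 5-6: 'a' vs 'c' -> different
Consecutive identical pairs: []
Count: 0

0


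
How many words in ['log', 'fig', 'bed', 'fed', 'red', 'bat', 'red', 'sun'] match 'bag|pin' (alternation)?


Alternation 'bag|pin' matches either 'bag' or 'pin'.
Checking each word:
  'log' -> no
  'fig' -> no
  'bed' -> no
  'fed' -> no
  'red' -> no
  'bat' -> no
  'red' -> no
  'sun' -> no
Matches: []
Count: 0

0


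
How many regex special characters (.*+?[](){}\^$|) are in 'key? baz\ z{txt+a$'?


Regex special characters are: . * + ? [ ] ( ) { } \ ^ $ |
Scanning 'key? baz\ z{txt+a$':
  pos 3: '?' -> SPECIAL
  pos 8: '\' -> SPECIAL
  pos 11: '{' -> SPECIAL
  pos 15: '+' -> SPECIAL
  pos 17: '$' -> SPECIAL
Special chars found: ['?', '\\', '{', '+', '$']
Total: 5

5


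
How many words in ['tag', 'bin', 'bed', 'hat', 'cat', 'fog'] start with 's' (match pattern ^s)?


Pattern ^s anchors to start of word. Check which words begin with 's':
  'tag' -> no
  'bin' -> no
  'bed' -> no
  'hat' -> no
  'cat' -> no
  'fog' -> no
Matching words: []
Count: 0

0


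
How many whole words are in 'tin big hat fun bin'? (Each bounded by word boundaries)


Word boundaries (\b) mark the start/end of each word.
Text: 'tin big hat fun bin'
Splitting by whitespace:
  Word 1: 'tin'
  Word 2: 'big'
  Word 3: 'hat'
  Word 4: 'fun'
  Word 5: 'bin'
Total whole words: 5

5


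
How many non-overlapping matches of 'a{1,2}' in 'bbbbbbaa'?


Pattern 'a{1,2}' matches between 1 and 2 consecutive a's (greedy).
String: 'bbbbbbaa'
Finding runs of a's and applying greedy matching:
  Run at pos 6: 'aa' (length 2)
Matches: ['aa']
Count: 1

1


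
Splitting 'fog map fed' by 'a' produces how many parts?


Splitting by 'a' breaks the string at each occurrence of the separator.
Text: 'fog map fed'
Parts after split:
  Part 1: 'fog m'
  Part 2: 'p fed'
Total parts: 2

2


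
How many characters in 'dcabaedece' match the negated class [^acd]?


Negated class [^acd] matches any char NOT in {a, c, d}
Scanning 'dcabaedece':
  pos 0: 'd' -> no (excluded)
  pos 1: 'c' -> no (excluded)
  pos 2: 'a' -> no (excluded)
  pos 3: 'b' -> MATCH
  pos 4: 'a' -> no (excluded)
  pos 5: 'e' -> MATCH
  pos 6: 'd' -> no (excluded)
  pos 7: 'e' -> MATCH
  pos 8: 'c' -> no (excluded)
  pos 9: 'e' -> MATCH
Total matches: 4

4


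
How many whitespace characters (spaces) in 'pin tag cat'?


\s matches whitespace characters (spaces, tabs, etc.).
Text: 'pin tag cat'
This text has 3 words separated by spaces.
Number of spaces = number of words - 1 = 3 - 1 = 2

2


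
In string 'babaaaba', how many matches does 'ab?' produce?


Pattern 'ab?' matches 'a' optionally followed by 'b'.
String: 'babaaaba'
Scanning left to right for 'a' then checking next char:
  Match 1: 'ab' (a followed by b)
  Match 2: 'a' (a not followed by b)
  Match 3: 'a' (a not followed by b)
  Match 4: 'ab' (a followed by b)
  Match 5: 'a' (a not followed by b)
Total matches: 5

5


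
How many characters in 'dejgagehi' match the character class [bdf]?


Character class [bdf] matches any of: {b, d, f}
Scanning string 'dejgagehi' character by character:
  pos 0: 'd' -> MATCH
  pos 1: 'e' -> no
  pos 2: 'j' -> no
  pos 3: 'g' -> no
  pos 4: 'a' -> no
  pos 5: 'g' -> no
  pos 6: 'e' -> no
  pos 7: 'h' -> no
  pos 8: 'i' -> no
Total matches: 1

1


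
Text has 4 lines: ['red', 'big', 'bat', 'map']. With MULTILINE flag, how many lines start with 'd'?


With MULTILINE flag, ^ matches the start of each line.
Lines: ['red', 'big', 'bat', 'map']
Checking which lines start with 'd':
  Line 1: 'red' -> no
  Line 2: 'big' -> no
  Line 3: 'bat' -> no
  Line 4: 'map' -> no
Matching lines: []
Count: 0

0


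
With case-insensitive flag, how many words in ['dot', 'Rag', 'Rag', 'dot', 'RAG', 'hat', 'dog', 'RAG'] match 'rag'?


Case-insensitive matching: compare each word's lowercase form to 'rag'.
  'dot' -> lower='dot' -> no
  'Rag' -> lower='rag' -> MATCH
  'Rag' -> lower='rag' -> MATCH
  'dot' -> lower='dot' -> no
  'RAG' -> lower='rag' -> MATCH
  'hat' -> lower='hat' -> no
  'dog' -> lower='dog' -> no
  'RAG' -> lower='rag' -> MATCH
Matches: ['Rag', 'Rag', 'RAG', 'RAG']
Count: 4

4


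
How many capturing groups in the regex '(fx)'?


To count capturing groups, count each '(' that starts a group.
Pattern: '(fx)'
Walking through the pattern:
  Position 0: '(' -> group #1
Total capturing groups: 1

1


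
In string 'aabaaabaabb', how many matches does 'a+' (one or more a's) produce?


Pattern 'a+' matches one or more consecutive a's.
String: 'aabaaabaabb'
Scanning for runs of a:
  Match 1: 'aa' (length 2)
  Match 2: 'aaa' (length 3)
  Match 3: 'aa' (length 2)
Total matches: 3

3


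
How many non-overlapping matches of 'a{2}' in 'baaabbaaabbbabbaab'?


Pattern 'a{2}' matches exactly 2 consecutive a's (greedy, non-overlapping).
String: 'baaabbaaabbbabbaab'
Scanning for runs of a's:
  Run at pos 1: 'aaa' (length 3) -> 1 match(es)
  Run at pos 6: 'aaa' (length 3) -> 1 match(es)
  Run at pos 12: 'a' (length 1) -> 0 match(es)
  Run at pos 15: 'aa' (length 2) -> 1 match(es)
Matches found: ['aa', 'aa', 'aa']
Total: 3

3


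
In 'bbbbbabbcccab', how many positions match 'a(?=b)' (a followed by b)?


Lookahead 'a(?=b)' matches 'a' only when followed by 'b'.
String: 'bbbbbabbcccab'
Checking each position where char is 'a':
  pos 5: 'a' -> MATCH (next='b')
  pos 11: 'a' -> MATCH (next='b')
Matching positions: [5, 11]
Count: 2

2


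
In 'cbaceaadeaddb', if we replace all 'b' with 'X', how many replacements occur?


re.sub('b', 'X', text) replaces every occurrence of 'b' with 'X'.
Text: 'cbaceaadeaddb'
Scanning for 'b':
  pos 1: 'b' -> replacement #1
  pos 12: 'b' -> replacement #2
Total replacements: 2

2


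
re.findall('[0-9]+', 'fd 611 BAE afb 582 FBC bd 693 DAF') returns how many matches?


Pattern '[0-9]+' finds one or more digits.
Text: 'fd 611 BAE afb 582 FBC bd 693 DAF'
Scanning for matches:
  Match 1: '611'
  Match 2: '582'
  Match 3: '693'
Total matches: 3

3


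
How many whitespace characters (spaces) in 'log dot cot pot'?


\s matches whitespace characters (spaces, tabs, etc.).
Text: 'log dot cot pot'
This text has 4 words separated by spaces.
Number of spaces = number of words - 1 = 4 - 1 = 3

3


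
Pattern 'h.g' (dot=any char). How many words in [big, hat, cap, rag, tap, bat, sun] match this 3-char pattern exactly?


Pattern 'h.g' means: starts with 'h', any single char, ends with 'g'.
Checking each word (must be exactly 3 chars):
  'big' (len=3): no
  'hat' (len=3): no
  'cap' (len=3): no
  'rag' (len=3): no
  'tap' (len=3): no
  'bat' (len=3): no
  'sun' (len=3): no
Matching words: []
Total: 0

0


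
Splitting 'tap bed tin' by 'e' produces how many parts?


Splitting by 'e' breaks the string at each occurrence of the separator.
Text: 'tap bed tin'
Parts after split:
  Part 1: 'tap b'
  Part 2: 'd tin'
Total parts: 2

2


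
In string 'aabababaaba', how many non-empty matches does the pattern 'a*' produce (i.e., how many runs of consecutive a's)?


Pattern 'a*' matches zero or more a's. We want non-empty runs of consecutive a's.
String: 'aabababaaba'
Walking through the string to find runs of a's:
  Run 1: positions 0-1 -> 'aa'
  Run 2: positions 3-3 -> 'a'
  Run 3: positions 5-5 -> 'a'
  Run 4: positions 7-8 -> 'aa'
  Run 5: positions 10-10 -> 'a'
Non-empty runs found: ['aa', 'a', 'a', 'aa', 'a']
Count: 5

5


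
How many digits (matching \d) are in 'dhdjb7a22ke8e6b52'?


\d matches any digit 0-9.
Scanning 'dhdjb7a22ke8e6b52':
  pos 5: '7' -> DIGIT
  pos 7: '2' -> DIGIT
  pos 8: '2' -> DIGIT
  pos 11: '8' -> DIGIT
  pos 13: '6' -> DIGIT
  pos 15: '5' -> DIGIT
  pos 16: '2' -> DIGIT
Digits found: ['7', '2', '2', '8', '6', '5', '2']
Total: 7

7


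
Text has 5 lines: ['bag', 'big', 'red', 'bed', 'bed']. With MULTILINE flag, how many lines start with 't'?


With MULTILINE flag, ^ matches the start of each line.
Lines: ['bag', 'big', 'red', 'bed', 'bed']
Checking which lines start with 't':
  Line 1: 'bag' -> no
  Line 2: 'big' -> no
  Line 3: 'red' -> no
  Line 4: 'bed' -> no
  Line 5: 'bed' -> no
Matching lines: []
Count: 0

0


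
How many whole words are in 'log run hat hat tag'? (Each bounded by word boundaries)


Word boundaries (\b) mark the start/end of each word.
Text: 'log run hat hat tag'
Splitting by whitespace:
  Word 1: 'log'
  Word 2: 'run'
  Word 3: 'hat'
  Word 4: 'hat'
  Word 5: 'tag'
Total whole words: 5

5


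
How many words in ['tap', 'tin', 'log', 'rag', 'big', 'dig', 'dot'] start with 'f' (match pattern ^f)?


Pattern ^f anchors to start of word. Check which words begin with 'f':
  'tap' -> no
  'tin' -> no
  'log' -> no
  'rag' -> no
  'big' -> no
  'dig' -> no
  'dot' -> no
Matching words: []
Count: 0

0


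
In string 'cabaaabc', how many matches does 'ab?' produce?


Pattern 'ab?' matches 'a' optionally followed by 'b'.
String: 'cabaaabc'
Scanning left to right for 'a' then checking next char:
  Match 1: 'ab' (a followed by b)
  Match 2: 'a' (a not followed by b)
  Match 3: 'a' (a not followed by b)
  Match 4: 'ab' (a followed by b)
Total matches: 4

4


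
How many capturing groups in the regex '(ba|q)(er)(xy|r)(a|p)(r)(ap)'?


To count capturing groups, count each '(' that starts a group.
Pattern: '(ba|q)(er)(xy|r)(a|p)(r)(ap)'
Walking through the pattern:
  Position 0: '(' -> group #1
  Position 6: '(' -> group #2
  Position 10: '(' -> group #3
  Position 16: '(' -> group #4
  Position 21: '(' -> group #5
  Position 24: '(' -> group #6
Total capturing groups: 6

6


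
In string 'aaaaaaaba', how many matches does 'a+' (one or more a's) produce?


Pattern 'a+' matches one or more consecutive a's.
String: 'aaaaaaaba'
Scanning for runs of a:
  Match 1: 'aaaaaaa' (length 7)
  Match 2: 'a' (length 1)
Total matches: 2

2


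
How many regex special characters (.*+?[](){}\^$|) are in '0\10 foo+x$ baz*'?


Regex special characters are: . * + ? [ ] ( ) { } \ ^ $ |
Scanning '0\10 foo+x$ baz*':
  pos 1: '\' -> SPECIAL
  pos 8: '+' -> SPECIAL
  pos 10: '$' -> SPECIAL
  pos 15: '*' -> SPECIAL
Special chars found: ['\\', '+', '$', '*']
Total: 4

4


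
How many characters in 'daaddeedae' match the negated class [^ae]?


Negated class [^ae] matches any char NOT in {a, e}
Scanning 'daaddeedae':
  pos 0: 'd' -> MATCH
  pos 1: 'a' -> no (excluded)
  pos 2: 'a' -> no (excluded)
  pos 3: 'd' -> MATCH
  pos 4: 'd' -> MATCH
  pos 5: 'e' -> no (excluded)
  pos 6: 'e' -> no (excluded)
  pos 7: 'd' -> MATCH
  pos 8: 'a' -> no (excluded)
  pos 9: 'e' -> no (excluded)
Total matches: 4

4


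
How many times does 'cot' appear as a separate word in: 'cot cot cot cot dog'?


Scanning each word for exact match 'cot':
  Word 1: 'cot' -> MATCH
  Word 2: 'cot' -> MATCH
  Word 3: 'cot' -> MATCH
  Word 4: 'cot' -> MATCH
  Word 5: 'dog' -> no
Total matches: 4

4


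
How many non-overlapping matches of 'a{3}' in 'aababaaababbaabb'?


Pattern 'a{3}' matches exactly 3 consecutive a's (greedy, non-overlapping).
String: 'aababaaababbaabb'
Scanning for runs of a's:
  Run at pos 0: 'aa' (length 2) -> 0 match(es)
  Run at pos 3: 'a' (length 1) -> 0 match(es)
  Run at pos 5: 'aaa' (length 3) -> 1 match(es)
  Run at pos 9: 'a' (length 1) -> 0 match(es)
  Run at pos 12: 'aa' (length 2) -> 0 match(es)
Matches found: ['aaa']
Total: 1

1


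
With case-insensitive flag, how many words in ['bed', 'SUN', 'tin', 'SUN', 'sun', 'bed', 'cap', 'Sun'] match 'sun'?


Case-insensitive matching: compare each word's lowercase form to 'sun'.
  'bed' -> lower='bed' -> no
  'SUN' -> lower='sun' -> MATCH
  'tin' -> lower='tin' -> no
  'SUN' -> lower='sun' -> MATCH
  'sun' -> lower='sun' -> MATCH
  'bed' -> lower='bed' -> no
  'cap' -> lower='cap' -> no
  'Sun' -> lower='sun' -> MATCH
Matches: ['SUN', 'SUN', 'sun', 'Sun']
Count: 4

4


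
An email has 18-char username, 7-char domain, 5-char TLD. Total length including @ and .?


An email address has format: username@domain.tld
Username length: 18
'@' character: 1
Domain length: 7
'.' character: 1
TLD length: 5
Total = 18 + 1 + 7 + 1 + 5 = 32

32


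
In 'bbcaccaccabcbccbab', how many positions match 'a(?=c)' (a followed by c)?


Lookahead 'a(?=c)' matches 'a' only when followed by 'c'.
String: 'bbcaccaccabcbccbab'
Checking each position where char is 'a':
  pos 3: 'a' -> MATCH (next='c')
  pos 6: 'a' -> MATCH (next='c')
  pos 9: 'a' -> no (next='b')
  pos 16: 'a' -> no (next='b')
Matching positions: [3, 6]
Count: 2

2


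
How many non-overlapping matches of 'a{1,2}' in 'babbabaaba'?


Pattern 'a{1,2}' matches between 1 and 2 consecutive a's (greedy).
String: 'babbabaaba'
Finding runs of a's and applying greedy matching:
  Run at pos 1: 'a' (length 1)
  Run at pos 4: 'a' (length 1)
  Run at pos 6: 'aa' (length 2)
  Run at pos 9: 'a' (length 1)
Matches: ['a', 'a', 'aa', 'a']
Count: 4

4


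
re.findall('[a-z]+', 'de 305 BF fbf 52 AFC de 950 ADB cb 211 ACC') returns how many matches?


Pattern '[a-z]+' finds one or more lowercase letters.
Text: 'de 305 BF fbf 52 AFC de 950 ADB cb 211 ACC'
Scanning for matches:
  Match 1: 'de'
  Match 2: 'fbf'
  Match 3: 'de'
  Match 4: 'cb'
Total matches: 4

4


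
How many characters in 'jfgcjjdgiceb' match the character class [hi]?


Character class [hi] matches any of: {h, i}
Scanning string 'jfgcjjdgiceb' character by character:
  pos 0: 'j' -> no
  pos 1: 'f' -> no
  pos 2: 'g' -> no
  pos 3: 'c' -> no
  pos 4: 'j' -> no
  pos 5: 'j' -> no
  pos 6: 'd' -> no
  pos 7: 'g' -> no
  pos 8: 'i' -> MATCH
  pos 9: 'c' -> no
  pos 10: 'e' -> no
  pos 11: 'b' -> no
Total matches: 1

1


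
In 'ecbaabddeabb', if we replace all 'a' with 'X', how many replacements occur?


re.sub('a', 'X', text) replaces every occurrence of 'a' with 'X'.
Text: 'ecbaabddeabb'
Scanning for 'a':
  pos 3: 'a' -> replacement #1
  pos 4: 'a' -> replacement #2
  pos 9: 'a' -> replacement #3
Total replacements: 3

3


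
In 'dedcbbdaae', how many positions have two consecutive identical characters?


Looking for consecutive identical characters in 'dedcbbdaae':
  pos 0-1: 'd' vs 'e' -> different
  pos 1-2: 'e' vs 'd' -> different
  pos 2-3: 'd' vs 'c' -> different
  pos 3-4: 'c' vs 'b' -> different
  pos 4-5: 'b' vs 'b' -> MATCH ('bb')
  pos 5-6: 'b' vs 'd' -> different
  pos 6-7: 'd' vs 'a' -> different
  pos 7-8: 'a' vs 'a' -> MATCH ('aa')
  pos 8-9: 'a' vs 'e' -> different
Consecutive identical pairs: ['bb', 'aa']
Count: 2

2


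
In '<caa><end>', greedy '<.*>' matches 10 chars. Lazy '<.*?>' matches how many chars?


Greedy '<.*>' tries to match as MUCH as possible.
Lazy '<.*?>' tries to match as LITTLE as possible.

String: '<caa><end>'
Greedy '<.*>' starts at first '<' and extends to the LAST '>': '<caa><end>' (10 chars)
Lazy '<.*?>' starts at first '<' and stops at the FIRST '>': '<caa>' (5 chars)

5


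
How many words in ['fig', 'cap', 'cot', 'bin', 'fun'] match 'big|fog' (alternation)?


Alternation 'big|fog' matches either 'big' or 'fog'.
Checking each word:
  'fig' -> no
  'cap' -> no
  'cot' -> no
  'bin' -> no
  'fun' -> no
Matches: []
Count: 0

0


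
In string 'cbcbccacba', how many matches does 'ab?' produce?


Pattern 'ab?' matches 'a' optionally followed by 'b'.
String: 'cbcbccacba'
Scanning left to right for 'a' then checking next char:
  Match 1: 'a' (a not followed by b)
  Match 2: 'a' (a not followed by b)
Total matches: 2

2


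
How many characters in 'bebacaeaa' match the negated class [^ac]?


Negated class [^ac] matches any char NOT in {a, c}
Scanning 'bebacaeaa':
  pos 0: 'b' -> MATCH
  pos 1: 'e' -> MATCH
  pos 2: 'b' -> MATCH
  pos 3: 'a' -> no (excluded)
  pos 4: 'c' -> no (excluded)
  pos 5: 'a' -> no (excluded)
  pos 6: 'e' -> MATCH
  pos 7: 'a' -> no (excluded)
  pos 8: 'a' -> no (excluded)
Total matches: 4

4


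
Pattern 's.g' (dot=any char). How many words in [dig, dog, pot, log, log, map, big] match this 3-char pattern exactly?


Pattern 's.g' means: starts with 's', any single char, ends with 'g'.
Checking each word (must be exactly 3 chars):
  'dig' (len=3): no
  'dog' (len=3): no
  'pot' (len=3): no
  'log' (len=3): no
  'log' (len=3): no
  'map' (len=3): no
  'big' (len=3): no
Matching words: []
Total: 0

0


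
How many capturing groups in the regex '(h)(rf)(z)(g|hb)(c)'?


To count capturing groups, count each '(' that starts a group.
Pattern: '(h)(rf)(z)(g|hb)(c)'
Walking through the pattern:
  Position 0: '(' -> group #1
  Position 3: '(' -> group #2
  Position 7: '(' -> group #3
  Position 10: '(' -> group #4
  Position 16: '(' -> group #5
Total capturing groups: 5

5


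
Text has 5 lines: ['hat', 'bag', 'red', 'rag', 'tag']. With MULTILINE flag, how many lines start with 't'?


With MULTILINE flag, ^ matches the start of each line.
Lines: ['hat', 'bag', 'red', 'rag', 'tag']
Checking which lines start with 't':
  Line 1: 'hat' -> no
  Line 2: 'bag' -> no
  Line 3: 'red' -> no
  Line 4: 'rag' -> no
  Line 5: 'tag' -> MATCH
Matching lines: ['tag']
Count: 1

1


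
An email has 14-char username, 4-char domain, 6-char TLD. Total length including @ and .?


An email address has format: username@domain.tld
Username length: 14
'@' character: 1
Domain length: 4
'.' character: 1
TLD length: 6
Total = 14 + 1 + 4 + 1 + 6 = 26

26


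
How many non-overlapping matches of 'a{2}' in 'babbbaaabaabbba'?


Pattern 'a{2}' matches exactly 2 consecutive a's (greedy, non-overlapping).
String: 'babbbaaabaabbba'
Scanning for runs of a's:
  Run at pos 1: 'a' (length 1) -> 0 match(es)
  Run at pos 5: 'aaa' (length 3) -> 1 match(es)
  Run at pos 9: 'aa' (length 2) -> 1 match(es)
  Run at pos 14: 'a' (length 1) -> 0 match(es)
Matches found: ['aa', 'aa']
Total: 2

2


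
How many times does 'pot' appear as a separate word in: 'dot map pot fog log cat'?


Scanning each word for exact match 'pot':
  Word 1: 'dot' -> no
  Word 2: 'map' -> no
  Word 3: 'pot' -> MATCH
  Word 4: 'fog' -> no
  Word 5: 'log' -> no
  Word 6: 'cat' -> no
Total matches: 1

1


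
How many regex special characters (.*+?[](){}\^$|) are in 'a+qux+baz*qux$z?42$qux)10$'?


Regex special characters are: . * + ? [ ] ( ) { } \ ^ $ |
Scanning 'a+qux+baz*qux$z?42$qux)10$':
  pos 1: '+' -> SPECIAL
  pos 5: '+' -> SPECIAL
  pos 9: '*' -> SPECIAL
  pos 13: '$' -> SPECIAL
  pos 15: '?' -> SPECIAL
  pos 18: '$' -> SPECIAL
  pos 22: ')' -> SPECIAL
  pos 25: '$' -> SPECIAL
Special chars found: ['+', '+', '*', '$', '?', '$', ')', '$']
Total: 8

8


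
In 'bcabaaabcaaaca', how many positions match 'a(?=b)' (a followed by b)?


Lookahead 'a(?=b)' matches 'a' only when followed by 'b'.
String: 'bcabaaabcaaaca'
Checking each position where char is 'a':
  pos 2: 'a' -> MATCH (next='b')
  pos 4: 'a' -> no (next='a')
  pos 5: 'a' -> no (next='a')
  pos 6: 'a' -> MATCH (next='b')
  pos 9: 'a' -> no (next='a')
  pos 10: 'a' -> no (next='a')
  pos 11: 'a' -> no (next='c')
Matching positions: [2, 6]
Count: 2

2


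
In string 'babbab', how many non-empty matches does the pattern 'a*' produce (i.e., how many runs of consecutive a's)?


Pattern 'a*' matches zero or more a's. We want non-empty runs of consecutive a's.
String: 'babbab'
Walking through the string to find runs of a's:
  Run 1: positions 1-1 -> 'a'
  Run 2: positions 4-4 -> 'a'
Non-empty runs found: ['a', 'a']
Count: 2

2


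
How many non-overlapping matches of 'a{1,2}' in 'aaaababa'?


Pattern 'a{1,2}' matches between 1 and 2 consecutive a's (greedy).
String: 'aaaababa'
Finding runs of a's and applying greedy matching:
  Run at pos 0: 'aaaa' (length 4)
  Run at pos 5: 'a' (length 1)
  Run at pos 7: 'a' (length 1)
Matches: ['aa', 'aa', 'a', 'a']
Count: 4

4


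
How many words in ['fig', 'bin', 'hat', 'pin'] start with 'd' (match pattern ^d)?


Pattern ^d anchors to start of word. Check which words begin with 'd':
  'fig' -> no
  'bin' -> no
  'hat' -> no
  'pin' -> no
Matching words: []
Count: 0

0


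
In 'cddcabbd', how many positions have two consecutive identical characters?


Looking for consecutive identical characters in 'cddcabbd':
  pos 0-1: 'c' vs 'd' -> different
  pos 1-2: 'd' vs 'd' -> MATCH ('dd')
  pos 2-3: 'd' vs 'c' -> different
  pos 3-4: 'c' vs 'a' -> different
  pos 4-5: 'a' vs 'b' -> different
  pos 5-6: 'b' vs 'b' -> MATCH ('bb')
  pos 6-7: 'b' vs 'd' -> different
Consecutive identical pairs: ['dd', 'bb']
Count: 2

2


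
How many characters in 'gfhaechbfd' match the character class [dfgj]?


Character class [dfgj] matches any of: {d, f, g, j}
Scanning string 'gfhaechbfd' character by character:
  pos 0: 'g' -> MATCH
  pos 1: 'f' -> MATCH
  pos 2: 'h' -> no
  pos 3: 'a' -> no
  pos 4: 'e' -> no
  pos 5: 'c' -> no
  pos 6: 'h' -> no
  pos 7: 'b' -> no
  pos 8: 'f' -> MATCH
  pos 9: 'd' -> MATCH
Total matches: 4

4


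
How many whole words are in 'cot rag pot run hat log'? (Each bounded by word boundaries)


Word boundaries (\b) mark the start/end of each word.
Text: 'cot rag pot run hat log'
Splitting by whitespace:
  Word 1: 'cot'
  Word 2: 'rag'
  Word 3: 'pot'
  Word 4: 'run'
  Word 5: 'hat'
  Word 6: 'log'
Total whole words: 6

6


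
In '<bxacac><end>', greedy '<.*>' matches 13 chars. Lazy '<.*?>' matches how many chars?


Greedy '<.*>' tries to match as MUCH as possible.
Lazy '<.*?>' tries to match as LITTLE as possible.

String: '<bxacac><end>'
Greedy '<.*>' starts at first '<' and extends to the LAST '>': '<bxacac><end>' (13 chars)
Lazy '<.*?>' starts at first '<' and stops at the FIRST '>': '<bxacac>' (8 chars)

8


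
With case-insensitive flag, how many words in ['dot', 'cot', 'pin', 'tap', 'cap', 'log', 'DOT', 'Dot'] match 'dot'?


Case-insensitive matching: compare each word's lowercase form to 'dot'.
  'dot' -> lower='dot' -> MATCH
  'cot' -> lower='cot' -> no
  'pin' -> lower='pin' -> no
  'tap' -> lower='tap' -> no
  'cap' -> lower='cap' -> no
  'log' -> lower='log' -> no
  'DOT' -> lower='dot' -> MATCH
  'Dot' -> lower='dot' -> MATCH
Matches: ['dot', 'DOT', 'Dot']
Count: 3

3


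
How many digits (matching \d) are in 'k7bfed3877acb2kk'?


\d matches any digit 0-9.
Scanning 'k7bfed3877acb2kk':
  pos 1: '7' -> DIGIT
  pos 6: '3' -> DIGIT
  pos 7: '8' -> DIGIT
  pos 8: '7' -> DIGIT
  pos 9: '7' -> DIGIT
  pos 13: '2' -> DIGIT
Digits found: ['7', '3', '8', '7', '7', '2']
Total: 6

6


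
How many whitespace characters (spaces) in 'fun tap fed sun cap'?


\s matches whitespace characters (spaces, tabs, etc.).
Text: 'fun tap fed sun cap'
This text has 5 words separated by spaces.
Number of spaces = number of words - 1 = 5 - 1 = 4

4


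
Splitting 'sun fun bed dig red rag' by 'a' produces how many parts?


Splitting by 'a' breaks the string at each occurrence of the separator.
Text: 'sun fun bed dig red rag'
Parts after split:
  Part 1: 'sun fun bed dig red r'
  Part 2: 'g'
Total parts: 2

2


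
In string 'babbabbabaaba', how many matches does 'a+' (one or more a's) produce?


Pattern 'a+' matches one or more consecutive a's.
String: 'babbabbabaaba'
Scanning for runs of a:
  Match 1: 'a' (length 1)
  Match 2: 'a' (length 1)
  Match 3: 'a' (length 1)
  Match 4: 'aa' (length 2)
  Match 5: 'a' (length 1)
Total matches: 5

5


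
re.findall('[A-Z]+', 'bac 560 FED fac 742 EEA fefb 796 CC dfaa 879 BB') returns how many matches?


Pattern '[A-Z]+' finds one or more uppercase letters.
Text: 'bac 560 FED fac 742 EEA fefb 796 CC dfaa 879 BB'
Scanning for matches:
  Match 1: 'FED'
  Match 2: 'EEA'
  Match 3: 'CC'
  Match 4: 'BB'
Total matches: 4

4


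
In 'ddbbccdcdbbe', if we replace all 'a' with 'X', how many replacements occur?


re.sub('a', 'X', text) replaces every occurrence of 'a' with 'X'.
Text: 'ddbbccdcdbbe'
Scanning for 'a':
Total replacements: 0

0


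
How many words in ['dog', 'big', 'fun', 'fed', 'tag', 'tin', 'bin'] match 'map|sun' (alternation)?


Alternation 'map|sun' matches either 'map' or 'sun'.
Checking each word:
  'dog' -> no
  'big' -> no
  'fun' -> no
  'fed' -> no
  'tag' -> no
  'tin' -> no
  'bin' -> no
Matches: []
Count: 0

0


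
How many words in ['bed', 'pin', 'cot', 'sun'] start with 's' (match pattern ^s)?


Pattern ^s anchors to start of word. Check which words begin with 's':
  'bed' -> no
  'pin' -> no
  'cot' -> no
  'sun' -> MATCH (starts with 's')
Matching words: ['sun']
Count: 1

1


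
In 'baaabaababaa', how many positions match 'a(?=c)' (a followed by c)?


Lookahead 'a(?=c)' matches 'a' only when followed by 'c'.
String: 'baaabaababaa'
Checking each position where char is 'a':
  pos 1: 'a' -> no (next='a')
  pos 2: 'a' -> no (next='a')
  pos 3: 'a' -> no (next='b')
  pos 5: 'a' -> no (next='a')
  pos 6: 'a' -> no (next='b')
  pos 8: 'a' -> no (next='b')
  pos 10: 'a' -> no (next='a')
Matching positions: []
Count: 0

0


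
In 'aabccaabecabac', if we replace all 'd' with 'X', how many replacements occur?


re.sub('d', 'X', text) replaces every occurrence of 'd' with 'X'.
Text: 'aabccaabecabac'
Scanning for 'd':
Total replacements: 0

0


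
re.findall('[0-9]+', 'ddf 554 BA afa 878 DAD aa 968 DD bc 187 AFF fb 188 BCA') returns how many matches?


Pattern '[0-9]+' finds one or more digits.
Text: 'ddf 554 BA afa 878 DAD aa 968 DD bc 187 AFF fb 188 BCA'
Scanning for matches:
  Match 1: '554'
  Match 2: '878'
  Match 3: '968'
  Match 4: '187'
  Match 5: '188'
Total matches: 5

5


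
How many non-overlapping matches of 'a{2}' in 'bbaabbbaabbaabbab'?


Pattern 'a{2}' matches exactly 2 consecutive a's (greedy, non-overlapping).
String: 'bbaabbbaabbaabbab'
Scanning for runs of a's:
  Run at pos 2: 'aa' (length 2) -> 1 match(es)
  Run at pos 7: 'aa' (length 2) -> 1 match(es)
  Run at pos 11: 'aa' (length 2) -> 1 match(es)
  Run at pos 15: 'a' (length 1) -> 0 match(es)
Matches found: ['aa', 'aa', 'aa']
Total: 3

3


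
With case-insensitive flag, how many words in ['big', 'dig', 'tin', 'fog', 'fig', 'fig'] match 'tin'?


Case-insensitive matching: compare each word's lowercase form to 'tin'.
  'big' -> lower='big' -> no
  'dig' -> lower='dig' -> no
  'tin' -> lower='tin' -> MATCH
  'fog' -> lower='fog' -> no
  'fig' -> lower='fig' -> no
  'fig' -> lower='fig' -> no
Matches: ['tin']
Count: 1

1


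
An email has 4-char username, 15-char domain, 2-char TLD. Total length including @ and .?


An email address has format: username@domain.tld
Username length: 4
'@' character: 1
Domain length: 15
'.' character: 1
TLD length: 2
Total = 4 + 1 + 15 + 1 + 2 = 23

23


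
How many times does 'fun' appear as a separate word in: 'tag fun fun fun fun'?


Scanning each word for exact match 'fun':
  Word 1: 'tag' -> no
  Word 2: 'fun' -> MATCH
  Word 3: 'fun' -> MATCH
  Word 4: 'fun' -> MATCH
  Word 5: 'fun' -> MATCH
Total matches: 4

4


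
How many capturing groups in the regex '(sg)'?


To count capturing groups, count each '(' that starts a group.
Pattern: '(sg)'
Walking through the pattern:
  Position 0: '(' -> group #1
Total capturing groups: 1

1


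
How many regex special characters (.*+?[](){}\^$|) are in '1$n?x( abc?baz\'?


Regex special characters are: . * + ? [ ] ( ) { } \ ^ $ |
Scanning '1$n?x( abc?baz\':
  pos 1: '$' -> SPECIAL
  pos 3: '?' -> SPECIAL
  pos 5: '(' -> SPECIAL
  pos 10: '?' -> SPECIAL
  pos 14: '\' -> SPECIAL
Special chars found: ['$', '?', '(', '?', '\\']
Total: 5

5
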